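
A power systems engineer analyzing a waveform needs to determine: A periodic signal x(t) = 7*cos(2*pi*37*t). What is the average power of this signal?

Average power of A*cos(wt) is A^2/2.
P = 7^2 / 2 = 49/2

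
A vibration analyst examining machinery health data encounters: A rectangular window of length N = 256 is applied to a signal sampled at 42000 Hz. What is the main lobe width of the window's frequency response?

For a rectangular window of length N,
the main lobe width in frequency is 2*f_s/N.
= 2*42000/256 = 2625/8 Hz
This determines the minimum frequency separation for resolving two sinusoids.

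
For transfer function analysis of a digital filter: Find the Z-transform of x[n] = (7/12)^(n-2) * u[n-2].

Time-shifting property: if X(z) = Z{x[n]}, then Z{x[n-d]} = z^(-d) * X(z)
X(z) = z/(z - 7/12) for x[n] = (7/12)^n * u[n]
Z{x[n-2]} = z^(-2) * z/(z - 7/12) = z^(-1)/(z - 7/12)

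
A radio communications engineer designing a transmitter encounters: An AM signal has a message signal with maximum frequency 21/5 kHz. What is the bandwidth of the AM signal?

In AM (double-sideband), the bandwidth is twice the message frequency.
BW = 2 * f_m = 2 * 21/5 kHz = 42/5 kHz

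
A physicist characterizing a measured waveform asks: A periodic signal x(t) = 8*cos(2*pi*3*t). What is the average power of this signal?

Average power of A*cos(wt) is A^2/2.
P = 8^2 / 2 = 64/2 = 32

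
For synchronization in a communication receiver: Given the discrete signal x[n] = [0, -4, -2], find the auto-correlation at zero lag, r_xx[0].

The auto-correlation at zero lag r_xx[0] equals the signal energy.
r_xx[0] = sum of x[n]^2 = 0^2 + (-4)^2 + (-2)^2
= 0 + 16 + 4 = 20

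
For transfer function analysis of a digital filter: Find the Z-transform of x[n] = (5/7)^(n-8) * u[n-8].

Time-shifting property: if X(z) = Z{x[n]}, then Z{x[n-d]} = z^(-d) * X(z)
X(z) = z/(z - 5/7) for x[n] = (5/7)^n * u[n]
Z{x[n-8]} = z^(-8) * z/(z - 5/7) = z^(-7)/(z - 5/7)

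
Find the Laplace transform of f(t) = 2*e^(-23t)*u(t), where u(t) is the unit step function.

Standard Laplace transform pair:
e^(-at)*u(t) <-> 1/(s+a)
With a = 23: L{2*e^(-23t)*u(t)} = 2/(s+23), ROC: Re(s) > -23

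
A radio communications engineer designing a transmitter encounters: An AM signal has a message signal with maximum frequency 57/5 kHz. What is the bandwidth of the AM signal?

In AM (double-sideband), the bandwidth is twice the message frequency.
BW = 2 * f_m = 2 * 57/5 kHz = 114/5 kHz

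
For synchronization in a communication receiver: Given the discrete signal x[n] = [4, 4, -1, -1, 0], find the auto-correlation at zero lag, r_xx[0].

The auto-correlation at zero lag r_xx[0] equals the signal energy.
r_xx[0] = sum of x[n]^2 = 4^2 + 4^2 + (-1)^2 + (-1)^2 + 0^2
= 16 + 16 + 1 + 1 + 0 = 34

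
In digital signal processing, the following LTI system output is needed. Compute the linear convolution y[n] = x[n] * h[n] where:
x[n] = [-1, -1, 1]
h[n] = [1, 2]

y[n] = sum_k x[k]*h[n-k]. Output length = len(x) + len(h) - 1 = 3 + 2 - 1 = 4.
y[0] = -1*1 = -1
y[1] = -1*1 + -1*2 = -3
y[2] = 1*1 + -1*2 = -1
y[3] = 1*2 = 2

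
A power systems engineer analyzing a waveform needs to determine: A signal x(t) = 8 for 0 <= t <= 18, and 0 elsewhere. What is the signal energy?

Energy = integral of |x(t)|^2 dt over the signal duration
= 8^2 * 18 = 64 * 18 = 1152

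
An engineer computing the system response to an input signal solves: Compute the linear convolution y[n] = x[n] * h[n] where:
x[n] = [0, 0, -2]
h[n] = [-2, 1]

y[n] = sum_k x[k]*h[n-k]. Output length = len(x) + len(h) - 1 = 3 + 2 - 1 = 4.
y[0] = 0*-2 = 0
y[1] = 0*-2 + 0*1 = 0
y[2] = -2*-2 + 0*1 = 4
y[3] = -2*1 = -2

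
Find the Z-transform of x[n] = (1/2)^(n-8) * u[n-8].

Time-shifting property: if X(z) = Z{x[n]}, then Z{x[n-d]} = z^(-d) * X(z)
X(z) = z/(z - 1/2) for x[n] = (1/2)^n * u[n]
Z{x[n-8]} = z^(-8) * z/(z - 1/2) = z^(-7)/(z - 1/2)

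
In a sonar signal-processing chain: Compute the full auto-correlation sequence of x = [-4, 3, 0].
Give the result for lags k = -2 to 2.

r_xx[k] = sum_m x[m]*x[m+k], indexed from 0, for k = -2 to 2:
  r_xx[-2] = x[2]*x[0] = 0
  r_xx[-1] = x[1]*x[0] + x[2]*x[1] = -12
  r_xx[0] = x[0]*x[0] + x[1]*x[1] + x[2]*x[2] = 25
  r_xx[1] = x[0]*x[1] + x[1]*x[2] = -12
  r_xx[2] = x[0]*x[2] = 0
r_xx = [0, -12, 25, -12, 0]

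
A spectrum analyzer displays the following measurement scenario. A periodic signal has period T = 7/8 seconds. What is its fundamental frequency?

The fundamental frequency is the reciprocal of the period.
f = 1/T = 1/(7/8) = 8/7 Hz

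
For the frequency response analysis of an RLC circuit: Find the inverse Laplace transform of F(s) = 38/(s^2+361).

Standard pair: w/(s^2+w^2) <-> sin(wt)*u(t)
Recognize w^2 = 361, so w = 19; numerator 38 = 2*19.
f(t) = 2*sin(19t)*u(t)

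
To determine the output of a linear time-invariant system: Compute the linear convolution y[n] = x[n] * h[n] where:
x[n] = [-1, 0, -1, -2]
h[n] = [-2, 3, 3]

y[n] = sum_k x[k]*h[n-k]. Output length = len(x) + len(h) - 1 = 4 + 3 - 1 = 6.
y[0] = -1*-2 = 2
y[1] = 0*-2 + -1*3 = -3
y[2] = -1*-2 + 0*3 + -1*3 = -1
y[3] = -2*-2 + -1*3 + 0*3 = 1
y[4] = -2*3 + -1*3 = -9
y[5] = -2*3 = -6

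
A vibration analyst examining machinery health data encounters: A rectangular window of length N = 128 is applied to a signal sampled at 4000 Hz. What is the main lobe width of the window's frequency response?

For a rectangular window of length N,
the main lobe width in frequency is 2*f_s/N.
= 2*4000/128 = 125/2 Hz
This determines the minimum frequency separation for resolving two sinusoids.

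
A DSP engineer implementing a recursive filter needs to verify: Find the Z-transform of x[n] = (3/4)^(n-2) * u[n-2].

Time-shifting property: if X(z) = Z{x[n]}, then Z{x[n-d]} = z^(-d) * X(z)
X(z) = z/(z - 3/4) for x[n] = (3/4)^n * u[n]
Z{x[n-2]} = z^(-2) * z/(z - 3/4) = z^(-1)/(z - 3/4)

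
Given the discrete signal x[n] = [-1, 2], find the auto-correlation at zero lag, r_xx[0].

The auto-correlation at zero lag r_xx[0] equals the signal energy.
r_xx[0] = sum of x[n]^2 = (-1)^2 + 2^2
= 1 + 4 = 5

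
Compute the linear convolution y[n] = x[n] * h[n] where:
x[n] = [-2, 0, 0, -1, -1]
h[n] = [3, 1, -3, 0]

y[n] = sum_k x[k]*h[n-k]. Output length = len(x) + len(h) - 1 = 5 + 4 - 1 = 8.
y[0] = -2*3 = -6
y[1] = 0*3 + -2*1 = -2
y[2] = 0*3 + 0*1 + -2*-3 = 6
y[3] = -1*3 + 0*1 + 0*-3 + -2*0 = -3
y[4] = -1*3 + -1*1 + 0*-3 + 0*0 = -4
y[5] = -1*1 + -1*-3 + 0*0 = 2
y[6] = -1*-3 + -1*0 = 3
y[7] = -1*0 = 0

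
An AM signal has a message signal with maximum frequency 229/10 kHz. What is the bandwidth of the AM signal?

In AM (double-sideband), the bandwidth is twice the message frequency.
BW = 2 * f_m = 2 * 229/10 kHz = 229/5 kHz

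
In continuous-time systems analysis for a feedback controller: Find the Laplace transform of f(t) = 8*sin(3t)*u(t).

Standard pair: sin(wt)*u(t) <-> w/(s^2+w^2)
With w = 3: L{8*sin(3t)*u(t)} = 24/(s^2+9)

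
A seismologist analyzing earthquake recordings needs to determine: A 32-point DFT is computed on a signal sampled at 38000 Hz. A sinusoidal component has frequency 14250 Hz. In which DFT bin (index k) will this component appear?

DFT frequency resolution = f_s/N = 38000/32 = 2375/2 Hz
Bin index k = f_signal / resolution = 14250 / 2375/2 = 12
The signal frequency 14250 Hz falls in DFT bin k = 12.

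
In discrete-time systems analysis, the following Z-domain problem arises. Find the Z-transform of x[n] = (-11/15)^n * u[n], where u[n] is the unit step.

The Z-transform of a^n * u[n] is z/(z-a) for |z| > |a|.
Here a = -11/15, so X(z) = z/(z - (-11/15)) = 15z/(15z + 11)
ROC: |z| > 11/15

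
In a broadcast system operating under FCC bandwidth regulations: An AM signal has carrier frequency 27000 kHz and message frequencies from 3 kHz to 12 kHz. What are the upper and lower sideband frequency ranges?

Upper sideband (USB) = fc + [fm_low, fm_high] = 27000 + [3, 12] = [27003, 27012] kHz
Lower sideband (LSB) = fc - [fm_high, fm_low] = 27000 - [12, 3] = [26988, 26997] kHz
Total occupied spectrum: 26988 kHz to 27012 kHz (plus carrier at 27000 kHz)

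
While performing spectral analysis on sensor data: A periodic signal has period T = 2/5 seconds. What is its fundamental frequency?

The fundamental frequency is the reciprocal of the period.
f = 1/T = 1/(2/5) = 5/2 Hz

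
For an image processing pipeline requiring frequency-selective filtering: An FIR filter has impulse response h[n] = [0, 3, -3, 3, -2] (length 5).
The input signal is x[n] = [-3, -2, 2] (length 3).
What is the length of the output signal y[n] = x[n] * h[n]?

For linear convolution, the output length is:
len(y) = len(x) + len(h) - 1 = 3 + 5 - 1 = 7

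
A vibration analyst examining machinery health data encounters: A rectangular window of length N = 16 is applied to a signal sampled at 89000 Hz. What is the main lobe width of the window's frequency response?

For a rectangular window of length N,
the main lobe width in frequency is 2*f_s/N.
= 2*89000/16 = 11125 Hz
This determines the minimum frequency separation for resolving two sinusoids.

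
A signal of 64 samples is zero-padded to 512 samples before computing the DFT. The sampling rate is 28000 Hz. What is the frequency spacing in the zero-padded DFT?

Original DFT: N = 64, resolution = f_s/N = 28000/64 = 875/2 Hz
Zero-padded DFT: N = 512, resolution = f_s/N = 28000/512 = 875/16 Hz
Zero-padding interpolates the spectrum (finer frequency grid)
but does NOT improve the true spectral resolution (ability to resolve close frequencies).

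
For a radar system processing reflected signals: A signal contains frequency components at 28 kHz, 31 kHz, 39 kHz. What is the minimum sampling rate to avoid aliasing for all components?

The highest frequency component is f_max = 39 kHz.
Nyquist rate = 2 * f_max = 2 * 39 kHz = 78 kHz.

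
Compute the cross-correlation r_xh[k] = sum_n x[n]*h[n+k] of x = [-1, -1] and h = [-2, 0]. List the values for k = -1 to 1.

Both sequences indexed from 0 and zero outside their support.
Lags with overlap: k = -1 to 1.
  r_xh[-1] = x[1]*h[0] = 2
  r_xh[0] = x[0]*h[0] + x[1]*h[1] = 2
  r_xh[1] = x[0]*h[1] = 0
r_xh = [2, 2, 0] (for k = -1, ..., 1)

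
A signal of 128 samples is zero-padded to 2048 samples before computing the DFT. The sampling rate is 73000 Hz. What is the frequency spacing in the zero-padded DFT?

Original DFT: N = 128, resolution = f_s/N = 73000/128 = 9125/16 Hz
Zero-padded DFT: N = 2048, resolution = f_s/N = 73000/2048 = 9125/256 Hz
Zero-padding interpolates the spectrum (finer frequency grid)
but does NOT improve the true spectral resolution (ability to resolve close frequencies).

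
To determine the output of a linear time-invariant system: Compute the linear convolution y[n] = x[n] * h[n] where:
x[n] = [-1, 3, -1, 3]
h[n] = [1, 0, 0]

y[n] = sum_k x[k]*h[n-k]. Output length = len(x) + len(h) - 1 = 4 + 3 - 1 = 6.
y[0] = -1*1 = -1
y[1] = 3*1 + -1*0 = 3
y[2] = -1*1 + 3*0 + -1*0 = -1
y[3] = 3*1 + -1*0 + 3*0 = 3
y[4] = 3*0 + -1*0 = 0
y[5] = 3*0 = 0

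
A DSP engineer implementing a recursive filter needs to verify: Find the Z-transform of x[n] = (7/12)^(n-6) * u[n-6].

Time-shifting property: if X(z) = Z{x[n]}, then Z{x[n-d]} = z^(-d) * X(z)
X(z) = z/(z - 7/12) for x[n] = (7/12)^n * u[n]
Z{x[n-6]} = z^(-6) * z/(z - 7/12) = z^(-5)/(z - 7/12)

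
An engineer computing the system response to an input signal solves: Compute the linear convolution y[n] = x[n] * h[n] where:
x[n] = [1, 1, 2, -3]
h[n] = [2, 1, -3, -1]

y[n] = sum_k x[k]*h[n-k]. Output length = len(x) + len(h) - 1 = 4 + 4 - 1 = 7.
y[0] = 1*2 = 2
y[1] = 1*2 + 1*1 = 3
y[2] = 2*2 + 1*1 + 1*-3 = 2
y[3] = -3*2 + 2*1 + 1*-3 + 1*-1 = -8
y[4] = -3*1 + 2*-3 + 1*-1 = -10
y[5] = -3*-3 + 2*-1 = 7
y[6] = -3*-1 = 3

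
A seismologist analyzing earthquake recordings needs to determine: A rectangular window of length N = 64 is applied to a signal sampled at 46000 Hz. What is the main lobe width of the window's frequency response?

For a rectangular window of length N,
the main lobe width in frequency is 2*f_s/N.
= 2*46000/64 = 2875/2 Hz
This determines the minimum frequency separation for resolving two sinusoids.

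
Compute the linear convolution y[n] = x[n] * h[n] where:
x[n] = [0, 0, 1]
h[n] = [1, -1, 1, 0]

y[n] = sum_k x[k]*h[n-k]. Output length = len(x) + len(h) - 1 = 3 + 4 - 1 = 6.
y[0] = 0*1 = 0
y[1] = 0*1 + 0*-1 = 0
y[2] = 1*1 + 0*-1 + 0*1 = 1
y[3] = 1*-1 + 0*1 + 0*0 = -1
y[4] = 1*1 + 0*0 = 1
y[5] = 1*0 = 0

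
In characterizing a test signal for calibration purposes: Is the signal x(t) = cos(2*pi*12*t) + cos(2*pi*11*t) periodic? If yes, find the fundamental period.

f1 = 12 Hz, f2 = 11 Hz
Period T1 = 1/12, T2 = 1/11
Ratio T1/T2 = 11/12, which is rational.
The signal is periodic with fundamental period T = 1/GCD(12,11) = 1 s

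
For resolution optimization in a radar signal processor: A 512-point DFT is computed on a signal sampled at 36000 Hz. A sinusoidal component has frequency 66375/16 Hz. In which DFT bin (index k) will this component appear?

DFT frequency resolution = f_s/N = 36000/512 = 1125/16 Hz
Bin index k = f_signal / resolution = 66375/16 / 1125/16 = 59
The signal frequency 66375/16 Hz falls in DFT bin k = 59.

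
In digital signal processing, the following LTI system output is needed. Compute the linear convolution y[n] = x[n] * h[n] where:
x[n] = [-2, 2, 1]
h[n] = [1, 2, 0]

y[n] = sum_k x[k]*h[n-k]. Output length = len(x) + len(h) - 1 = 3 + 3 - 1 = 5.
y[0] = -2*1 = -2
y[1] = 2*1 + -2*2 = -2
y[2] = 1*1 + 2*2 + -2*0 = 5
y[3] = 1*2 + 2*0 = 2
y[4] = 1*0 = 0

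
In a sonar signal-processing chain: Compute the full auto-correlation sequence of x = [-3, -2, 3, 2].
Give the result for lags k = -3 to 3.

r_xx[k] = sum_m x[m]*x[m+k], indexed from 0, for k = -3 to 3:
  r_xx[-3] = x[3]*x[0] = -6
  r_xx[-2] = x[2]*x[0] + x[3]*x[1] = -13
  r_xx[-1] = x[1]*x[0] + x[2]*x[1] + x[3]*x[2] = 6
  r_xx[0] = x[0]*x[0] + x[1]*x[1] + x[2]*x[2] + x[3]*x[3] = 26
  r_xx[1] = x[0]*x[1] + x[1]*x[2] + x[2]*x[3] = 6
  r_xx[2] = x[0]*x[2] + x[1]*x[3] = -13
  r_xx[3] = x[0]*x[3] = -6
r_xx = [-6, -13, 6, 26, 6, -13, -6]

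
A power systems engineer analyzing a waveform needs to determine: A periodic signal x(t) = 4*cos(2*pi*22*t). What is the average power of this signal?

Average power of A*cos(wt) is A^2/2.
P = 4^2 / 2 = 16/2 = 8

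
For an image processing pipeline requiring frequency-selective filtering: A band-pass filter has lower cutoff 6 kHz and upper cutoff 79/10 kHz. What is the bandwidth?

Bandwidth = f_high - f_low
= 79/10 kHz - 6 kHz = 19/10 kHz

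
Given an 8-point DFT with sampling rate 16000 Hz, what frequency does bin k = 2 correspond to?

The frequency of DFT bin k is: f_k = k * f_s / N
f_2 = 2 * 16000 / 8 = 4000 Hz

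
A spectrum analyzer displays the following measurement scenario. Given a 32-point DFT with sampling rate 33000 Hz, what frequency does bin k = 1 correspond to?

The frequency of DFT bin k is: f_k = k * f_s / N
f_1 = 1 * 33000 / 32 = 4125/4 Hz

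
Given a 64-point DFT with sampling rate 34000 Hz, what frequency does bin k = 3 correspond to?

The frequency of DFT bin k is: f_k = k * f_s / N
f_3 = 3 * 34000 / 64 = 6375/4 Hz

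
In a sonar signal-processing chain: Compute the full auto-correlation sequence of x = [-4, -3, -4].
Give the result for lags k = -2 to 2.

r_xx[k] = sum_m x[m]*x[m+k], indexed from 0, for k = -2 to 2:
  r_xx[-2] = x[2]*x[0] = 16
  r_xx[-1] = x[1]*x[0] + x[2]*x[1] = 24
  r_xx[0] = x[0]*x[0] + x[1]*x[1] + x[2]*x[2] = 41
  r_xx[1] = x[0]*x[1] + x[1]*x[2] = 24
  r_xx[2] = x[0]*x[2] = 16
r_xx = [16, 24, 41, 24, 16]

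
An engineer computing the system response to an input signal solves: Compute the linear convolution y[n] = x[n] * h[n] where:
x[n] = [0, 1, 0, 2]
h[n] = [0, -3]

y[n] = sum_k x[k]*h[n-k]. Output length = len(x) + len(h) - 1 = 4 + 2 - 1 = 5.
y[0] = 0*0 = 0
y[1] = 1*0 + 0*-3 = 0
y[2] = 0*0 + 1*-3 = -3
y[3] = 2*0 + 0*-3 = 0
y[4] = 2*-3 = -6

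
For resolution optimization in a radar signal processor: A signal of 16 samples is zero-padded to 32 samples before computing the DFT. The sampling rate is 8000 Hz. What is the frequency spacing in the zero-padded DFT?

Original DFT: N = 16, resolution = f_s/N = 8000/16 = 500 Hz
Zero-padded DFT: N = 32, resolution = f_s/N = 8000/32 = 250 Hz
Zero-padding interpolates the spectrum (finer frequency grid)
but does NOT improve the true spectral resolution (ability to resolve close frequencies).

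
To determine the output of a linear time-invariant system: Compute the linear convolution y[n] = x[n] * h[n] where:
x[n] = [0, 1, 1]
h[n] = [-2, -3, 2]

y[n] = sum_k x[k]*h[n-k]. Output length = len(x) + len(h) - 1 = 3 + 3 - 1 = 5.
y[0] = 0*-2 = 0
y[1] = 1*-2 + 0*-3 = -2
y[2] = 1*-2 + 1*-3 + 0*2 = -5
y[3] = 1*-3 + 1*2 = -1
y[4] = 1*2 = 2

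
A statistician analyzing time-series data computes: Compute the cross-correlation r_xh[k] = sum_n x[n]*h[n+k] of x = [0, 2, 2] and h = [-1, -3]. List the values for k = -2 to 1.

Both sequences indexed from 0 and zero outside their support.
Lags with overlap: k = -2 to 1.
  r_xh[-2] = x[2]*h[0] = -2
  r_xh[-1] = x[1]*h[0] + x[2]*h[1] = -8
  r_xh[0] = x[0]*h[0] + x[1]*h[1] = -6
  r_xh[1] = x[0]*h[1] = 0
r_xh = [-2, -8, -6, 0] (for k = -2, ..., 1)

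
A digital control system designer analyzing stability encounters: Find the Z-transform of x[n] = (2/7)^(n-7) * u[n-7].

Time-shifting property: if X(z) = Z{x[n]}, then Z{x[n-d]} = z^(-d) * X(z)
X(z) = z/(z - 2/7) for x[n] = (2/7)^n * u[n]
Z{x[n-7]} = z^(-7) * z/(z - 2/7) = z^(-6)/(z - 2/7)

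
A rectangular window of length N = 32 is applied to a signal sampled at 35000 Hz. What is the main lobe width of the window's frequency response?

For a rectangular window of length N,
the main lobe width in frequency is 2*f_s/N.
= 2*35000/32 = 4375/2 Hz
This determines the minimum frequency separation for resolving two sinusoids.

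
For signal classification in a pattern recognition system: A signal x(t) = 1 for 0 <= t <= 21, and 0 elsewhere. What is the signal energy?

Energy = integral of |x(t)|^2 dt over the signal duration
= 1^2 * 21 = 1 * 21 = 21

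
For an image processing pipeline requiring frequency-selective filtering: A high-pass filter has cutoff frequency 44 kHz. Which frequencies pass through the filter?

A high-pass filter passes all frequencies above the cutoff frequency 44 kHz and attenuates lower frequencies.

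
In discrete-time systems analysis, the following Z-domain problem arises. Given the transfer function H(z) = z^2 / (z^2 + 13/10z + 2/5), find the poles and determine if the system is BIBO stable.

Poles are roots of the denominator: z^2 + 13/10z + 2/5 = 0.
Quadratic formula: z = [-(13/10) +/- sqrt((13/10)^2 - 4*(2/5))] / 2
Discriminant = 169/100 - 8/5 = 9/100; sqrt = 3/10.
z = (-13/10 +/- 3/10) / 2 => z = -1/2 or z = -4/5.
|p1| = 4/5, |p2| = 1/2.
For BIBO stability, all poles must lie inside the unit circle (|p| < 1).
System is STABLE since both |p| < 1.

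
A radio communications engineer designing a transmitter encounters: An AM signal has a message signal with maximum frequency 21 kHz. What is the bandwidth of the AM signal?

In AM (double-sideband), the bandwidth is twice the message frequency.
BW = 2 * f_m = 2 * 21 kHz = 42 kHz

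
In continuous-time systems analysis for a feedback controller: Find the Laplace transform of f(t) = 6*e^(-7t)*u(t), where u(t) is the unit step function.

Standard Laplace transform pair:
e^(-at)*u(t) <-> 1/(s+a)
With a = 7: L{6*e^(-7t)*u(t)} = 6/(s+7), ROC: Re(s) > -7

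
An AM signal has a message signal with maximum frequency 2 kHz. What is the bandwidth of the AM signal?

In AM (double-sideband), the bandwidth is twice the message frequency.
BW = 2 * f_m = 2 * 2 kHz = 4 kHz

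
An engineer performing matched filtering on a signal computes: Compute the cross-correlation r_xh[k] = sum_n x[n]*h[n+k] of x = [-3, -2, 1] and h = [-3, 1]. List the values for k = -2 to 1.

Both sequences indexed from 0 and zero outside their support.
Lags with overlap: k = -2 to 1.
  r_xh[-2] = x[2]*h[0] = -3
  r_xh[-1] = x[1]*h[0] + x[2]*h[1] = 7
  r_xh[0] = x[0]*h[0] + x[1]*h[1] = 7
  r_xh[1] = x[0]*h[1] = -3
r_xh = [-3, 7, 7, -3] (for k = -2, ..., 1)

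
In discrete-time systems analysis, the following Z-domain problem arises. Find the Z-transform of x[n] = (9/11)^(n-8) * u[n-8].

Time-shifting property: if X(z) = Z{x[n]}, then Z{x[n-d]} = z^(-d) * X(z)
X(z) = z/(z - 9/11) for x[n] = (9/11)^n * u[n]
Z{x[n-8]} = z^(-8) * z/(z - 9/11) = z^(-7)/(z - 9/11)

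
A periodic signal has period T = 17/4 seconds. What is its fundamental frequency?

The fundamental frequency is the reciprocal of the period.
f = 1/T = 1/(17/4) = 4/17 Hz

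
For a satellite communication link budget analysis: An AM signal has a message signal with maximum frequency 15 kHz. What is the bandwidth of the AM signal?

In AM (double-sideband), the bandwidth is twice the message frequency.
BW = 2 * f_m = 2 * 15 kHz = 30 kHz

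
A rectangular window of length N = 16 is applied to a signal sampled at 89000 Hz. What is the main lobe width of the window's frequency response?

For a rectangular window of length N,
the main lobe width in frequency is 2*f_s/N.
= 2*89000/16 = 11125 Hz
This determines the minimum frequency separation for resolving two sinusoids.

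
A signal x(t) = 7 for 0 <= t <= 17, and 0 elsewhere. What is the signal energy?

Energy = integral of |x(t)|^2 dt over the signal duration
= 7^2 * 17 = 49 * 17 = 833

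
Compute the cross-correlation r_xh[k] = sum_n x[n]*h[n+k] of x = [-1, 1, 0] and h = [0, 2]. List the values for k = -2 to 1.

Both sequences indexed from 0 and zero outside their support.
Lags with overlap: k = -2 to 1.
  r_xh[-2] = x[2]*h[0] = 0
  r_xh[-1] = x[1]*h[0] + x[2]*h[1] = 0
  r_xh[0] = x[0]*h[0] + x[1]*h[1] = 2
  r_xh[1] = x[0]*h[1] = -2
r_xh = [0, 0, 2, -2] (for k = -2, ..., 1)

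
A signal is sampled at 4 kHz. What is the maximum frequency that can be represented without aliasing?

The maximum frequency that can be represented without aliasing
is the Nyquist frequency: f_max = f_s / 2 = 4 kHz / 2 = 2 kHz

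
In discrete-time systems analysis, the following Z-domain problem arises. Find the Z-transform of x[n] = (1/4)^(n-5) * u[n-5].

Time-shifting property: if X(z) = Z{x[n]}, then Z{x[n-d]} = z^(-d) * X(z)
X(z) = z/(z - 1/4) for x[n] = (1/4)^n * u[n]
Z{x[n-5]} = z^(-5) * z/(z - 1/4) = z^(-4)/(z - 1/4)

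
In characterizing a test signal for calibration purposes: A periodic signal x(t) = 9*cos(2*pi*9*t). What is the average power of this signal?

Average power of A*cos(wt) is A^2/2.
P = 9^2 / 2 = 81/2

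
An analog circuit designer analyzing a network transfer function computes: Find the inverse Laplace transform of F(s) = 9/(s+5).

Standard pair: k/(s+a) <-> k*e^(-at)*u(t)
With k=9, a=5: f(t) = 9*e^(-5t)*u(t)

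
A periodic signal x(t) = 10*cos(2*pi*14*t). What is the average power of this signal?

Average power of A*cos(wt) is A^2/2.
P = 10^2 / 2 = 100/2 = 50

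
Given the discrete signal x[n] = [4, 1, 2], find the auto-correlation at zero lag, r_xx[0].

The auto-correlation at zero lag r_xx[0] equals the signal energy.
r_xx[0] = sum of x[n]^2 = 4^2 + 1^2 + 2^2
= 16 + 1 + 4 = 21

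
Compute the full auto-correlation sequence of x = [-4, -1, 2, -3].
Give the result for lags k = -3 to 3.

r_xx[k] = sum_m x[m]*x[m+k], indexed from 0, for k = -3 to 3:
  r_xx[-3] = x[3]*x[0] = 12
  r_xx[-2] = x[2]*x[0] + x[3]*x[1] = -5
  r_xx[-1] = x[1]*x[0] + x[2]*x[1] + x[3]*x[2] = -4
  r_xx[0] = x[0]*x[0] + x[1]*x[1] + x[2]*x[2] + x[3]*x[3] = 30
  r_xx[1] = x[0]*x[1] + x[1]*x[2] + x[2]*x[3] = -4
  r_xx[2] = x[0]*x[2] + x[1]*x[3] = -5
  r_xx[3] = x[0]*x[3] = 12
r_xx = [12, -5, -4, 30, -4, -5, 12]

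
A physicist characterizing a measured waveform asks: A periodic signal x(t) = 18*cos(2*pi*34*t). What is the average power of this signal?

Average power of A*cos(wt) is A^2/2.
P = 18^2 / 2 = 324/2 = 162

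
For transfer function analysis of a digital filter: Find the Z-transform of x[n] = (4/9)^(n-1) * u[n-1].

Time-shifting property: if X(z) = Z{x[n]}, then Z{x[n-d]} = z^(-d) * X(z)
X(z) = z/(z - 4/9) for x[n] = (4/9)^n * u[n]
Z{x[n-1]} = z^(-1) * z/(z - 4/9) = 1/(z - 4/9)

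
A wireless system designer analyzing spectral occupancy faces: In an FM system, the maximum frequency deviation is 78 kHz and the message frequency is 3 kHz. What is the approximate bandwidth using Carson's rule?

Carson's rule: BW = 2*(delta_f + f_m)
= 2*(78 + 3) kHz = 162 kHz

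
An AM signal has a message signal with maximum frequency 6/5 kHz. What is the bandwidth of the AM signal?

In AM (double-sideband), the bandwidth is twice the message frequency.
BW = 2 * f_m = 2 * 6/5 kHz = 12/5 kHz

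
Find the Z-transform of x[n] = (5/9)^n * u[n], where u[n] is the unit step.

The Z-transform of a^n * u[n] is z/(z-a) for |z| > |a|.
Here a = 5/9, so X(z) = z/(z - (5/9)) = 9z/(9z - 5)
ROC: |z| > 5/9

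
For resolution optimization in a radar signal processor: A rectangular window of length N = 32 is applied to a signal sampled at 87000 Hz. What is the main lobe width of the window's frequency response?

For a rectangular window of length N,
the main lobe width in frequency is 2*f_s/N.
= 2*87000/32 = 10875/2 Hz
This determines the minimum frequency separation for resolving two sinusoids.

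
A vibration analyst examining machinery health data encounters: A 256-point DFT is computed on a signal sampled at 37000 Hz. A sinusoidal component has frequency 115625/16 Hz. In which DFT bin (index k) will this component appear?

DFT frequency resolution = f_s/N = 37000/256 = 4625/32 Hz
Bin index k = f_signal / resolution = 115625/16 / 4625/32 = 50
The signal frequency 115625/16 Hz falls in DFT bin k = 50.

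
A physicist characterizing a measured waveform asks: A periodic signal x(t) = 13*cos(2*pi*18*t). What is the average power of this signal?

Average power of A*cos(wt) is A^2/2.
P = 13^2 / 2 = 169/2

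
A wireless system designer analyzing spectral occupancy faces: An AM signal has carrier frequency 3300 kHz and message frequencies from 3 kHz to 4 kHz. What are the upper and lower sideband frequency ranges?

Upper sideband (USB) = fc + [fm_low, fm_high] = 3300 + [3, 4] = [3303, 3304] kHz
Lower sideband (LSB) = fc - [fm_high, fm_low] = 3300 - [4, 3] = [3296, 3297] kHz
Total occupied spectrum: 3296 kHz to 3304 kHz (plus carrier at 3300 kHz)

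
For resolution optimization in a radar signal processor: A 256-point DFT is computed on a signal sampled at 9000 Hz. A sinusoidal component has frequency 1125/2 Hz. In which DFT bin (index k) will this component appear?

DFT frequency resolution = f_s/N = 9000/256 = 1125/32 Hz
Bin index k = f_signal / resolution = 1125/2 / 1125/32 = 16
The signal frequency 1125/2 Hz falls in DFT bin k = 16.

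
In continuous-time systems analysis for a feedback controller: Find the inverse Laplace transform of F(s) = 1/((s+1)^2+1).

Standard pair: w/((s+a)^2+w^2) <-> e^(-at)*sin(wt)*u(t)
With a=1, w=1: f(t) = e^(-t)*sin(t)*u(t)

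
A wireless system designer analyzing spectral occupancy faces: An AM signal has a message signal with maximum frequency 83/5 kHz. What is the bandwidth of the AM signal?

In AM (double-sideband), the bandwidth is twice the message frequency.
BW = 2 * f_m = 2 * 83/5 kHz = 166/5 kHz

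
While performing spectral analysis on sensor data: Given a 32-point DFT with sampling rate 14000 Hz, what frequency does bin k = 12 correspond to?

The frequency of DFT bin k is: f_k = k * f_s / N
f_12 = 12 * 14000 / 32 = 5250 Hz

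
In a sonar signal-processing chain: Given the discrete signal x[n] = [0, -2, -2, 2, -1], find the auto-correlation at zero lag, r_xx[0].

The auto-correlation at zero lag r_xx[0] equals the signal energy.
r_xx[0] = sum of x[n]^2 = 0^2 + (-2)^2 + (-2)^2 + 2^2 + (-1)^2
= 0 + 4 + 4 + 4 + 1 = 13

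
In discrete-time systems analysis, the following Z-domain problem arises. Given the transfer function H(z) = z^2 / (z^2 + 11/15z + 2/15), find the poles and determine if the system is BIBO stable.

Poles are roots of the denominator: z^2 + 11/15z + 2/15 = 0.
Quadratic formula: z = [-(11/15) +/- sqrt((11/15)^2 - 4*(2/15))] / 2
Discriminant = 121/225 - 8/15 = 1/225; sqrt = 1/15.
z = (-11/15 +/- 1/15) / 2 => z = -1/3 or z = -2/5.
|p1| = 1/3, |p2| = 2/5.
For BIBO stability, all poles must lie inside the unit circle (|p| < 1).
System is STABLE since both |p| < 1.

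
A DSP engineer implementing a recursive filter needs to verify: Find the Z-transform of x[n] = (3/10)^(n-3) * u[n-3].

Time-shifting property: if X(z) = Z{x[n]}, then Z{x[n-d]} = z^(-d) * X(z)
X(z) = z/(z - 3/10) for x[n] = (3/10)^n * u[n]
Z{x[n-3]} = z^(-3) * z/(z - 3/10) = z^(-2)/(z - 3/10)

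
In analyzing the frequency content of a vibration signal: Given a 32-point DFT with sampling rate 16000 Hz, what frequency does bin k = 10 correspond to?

The frequency of DFT bin k is: f_k = k * f_s / N
f_10 = 10 * 16000 / 32 = 5000 Hz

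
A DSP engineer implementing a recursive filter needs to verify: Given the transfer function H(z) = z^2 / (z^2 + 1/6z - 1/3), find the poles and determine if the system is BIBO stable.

Poles are roots of the denominator: z^2 + 1/6z - 1/3 = 0.
Quadratic formula: z = [-(1/6) +/- sqrt((1/6)^2 - 4*(-1/3))] / 2
Discriminant = 1/36 + 4/3 = 49/36; sqrt = 7/6.
z = (-1/6 +/- 7/6) / 2 => z = 1/2 or z = -2/3.
|p1| = 1/2, |p2| = 2/3.
For BIBO stability, all poles must lie inside the unit circle (|p| < 1).
System is STABLE since both |p| < 1.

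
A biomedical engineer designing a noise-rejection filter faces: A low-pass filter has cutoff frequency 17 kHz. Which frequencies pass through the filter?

A low-pass filter passes all frequencies below the cutoff frequency 17 kHz and attenuates higher frequencies.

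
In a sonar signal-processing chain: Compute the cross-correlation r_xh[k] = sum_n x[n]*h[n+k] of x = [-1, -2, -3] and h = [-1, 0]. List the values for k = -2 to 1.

Both sequences indexed from 0 and zero outside their support.
Lags with overlap: k = -2 to 1.
  r_xh[-2] = x[2]*h[0] = 3
  r_xh[-1] = x[1]*h[0] + x[2]*h[1] = 2
  r_xh[0] = x[0]*h[0] + x[1]*h[1] = 1
  r_xh[1] = x[0]*h[1] = 0
r_xh = [3, 2, 1, 0] (for k = -2, ..., 1)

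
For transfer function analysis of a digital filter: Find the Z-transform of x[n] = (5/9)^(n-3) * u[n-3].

Time-shifting property: if X(z) = Z{x[n]}, then Z{x[n-d]} = z^(-d) * X(z)
X(z) = z/(z - 5/9) for x[n] = (5/9)^n * u[n]
Z{x[n-3]} = z^(-3) * z/(z - 5/9) = z^(-2)/(z - 5/9)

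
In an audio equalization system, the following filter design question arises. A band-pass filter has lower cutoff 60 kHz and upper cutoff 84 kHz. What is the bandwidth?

Bandwidth = f_high - f_low
= 84 kHz - 60 kHz = 24 kHz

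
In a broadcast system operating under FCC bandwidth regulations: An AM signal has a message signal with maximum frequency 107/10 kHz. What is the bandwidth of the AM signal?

In AM (double-sideband), the bandwidth is twice the message frequency.
BW = 2 * f_m = 2 * 107/10 kHz = 107/5 kHz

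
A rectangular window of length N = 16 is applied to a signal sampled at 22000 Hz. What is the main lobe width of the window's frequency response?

For a rectangular window of length N,
the main lobe width in frequency is 2*f_s/N.
= 2*22000/16 = 2750 Hz
This determines the minimum frequency separation for resolving two sinusoids.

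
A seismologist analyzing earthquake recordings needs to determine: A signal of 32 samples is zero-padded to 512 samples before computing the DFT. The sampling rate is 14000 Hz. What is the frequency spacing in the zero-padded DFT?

Original DFT: N = 32, resolution = f_s/N = 14000/32 = 875/2 Hz
Zero-padded DFT: N = 512, resolution = f_s/N = 14000/512 = 875/32 Hz
Zero-padding interpolates the spectrum (finer frequency grid)
but does NOT improve the true spectral resolution (ability to resolve close frequencies).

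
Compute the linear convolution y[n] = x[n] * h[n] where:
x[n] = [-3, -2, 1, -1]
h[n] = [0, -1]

y[n] = sum_k x[k]*h[n-k]. Output length = len(x) + len(h) - 1 = 4 + 2 - 1 = 5.
y[0] = -3*0 = 0
y[1] = -2*0 + -3*-1 = 3
y[2] = 1*0 + -2*-1 = 2
y[3] = -1*0 + 1*-1 = -1
y[4] = -1*-1 = 1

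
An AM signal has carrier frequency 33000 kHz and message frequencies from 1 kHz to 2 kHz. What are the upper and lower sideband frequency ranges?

Upper sideband (USB) = fc + [fm_low, fm_high] = 33000 + [1, 2] = [33001, 33002] kHz
Lower sideband (LSB) = fc - [fm_high, fm_low] = 33000 - [2, 1] = [32998, 32999] kHz
Total occupied spectrum: 32998 kHz to 33002 kHz (plus carrier at 33000 kHz)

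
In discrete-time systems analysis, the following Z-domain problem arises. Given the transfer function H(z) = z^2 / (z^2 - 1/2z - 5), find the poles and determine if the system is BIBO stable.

Poles are roots of the denominator: z^2 - 1/2z - 5 = 0.
Quadratic formula: z = [-(-1/2) +/- sqrt((-1/2)^2 - 4*(-5))] / 2
Discriminant = 1/4 + 20 = 81/4; sqrt = 9/2.
z = (1/2 +/- 9/2) / 2 => z = 5/2 or z = -2.
|p1| = 2, |p2| = 5/2.
For BIBO stability, all poles must lie inside the unit circle (|p| < 1).
System is UNSTABLE since at least one |p| >= 1.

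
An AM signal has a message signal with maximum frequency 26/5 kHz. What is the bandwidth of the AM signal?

In AM (double-sideband), the bandwidth is twice the message frequency.
BW = 2 * f_m = 2 * 26/5 kHz = 52/5 kHz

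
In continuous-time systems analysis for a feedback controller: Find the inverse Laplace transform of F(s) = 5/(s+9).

Standard pair: k/(s+a) <-> k*e^(-at)*u(t)
With k=5, a=9: f(t) = 5*e^(-9t)*u(t)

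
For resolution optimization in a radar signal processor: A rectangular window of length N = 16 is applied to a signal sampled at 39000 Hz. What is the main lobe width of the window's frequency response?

For a rectangular window of length N,
the main lobe width in frequency is 2*f_s/N.
= 2*39000/16 = 4875 Hz
This determines the minimum frequency separation for resolving two sinusoids.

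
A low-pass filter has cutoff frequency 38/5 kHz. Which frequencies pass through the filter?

A low-pass filter passes all frequencies below the cutoff frequency 38/5 kHz and attenuates higher frequencies.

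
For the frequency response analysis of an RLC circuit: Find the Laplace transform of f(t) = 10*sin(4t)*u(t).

Standard pair: sin(wt)*u(t) <-> w/(s^2+w^2)
With w = 4: L{10*sin(4t)*u(t)} = 40/(s^2+16)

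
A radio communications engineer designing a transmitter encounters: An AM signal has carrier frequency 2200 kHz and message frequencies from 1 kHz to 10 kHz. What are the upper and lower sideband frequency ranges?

Upper sideband (USB) = fc + [fm_low, fm_high] = 2200 + [1, 10] = [2201, 2210] kHz
Lower sideband (LSB) = fc - [fm_high, fm_low] = 2200 - [10, 1] = [2190, 2199] kHz
Total occupied spectrum: 2190 kHz to 2210 kHz (plus carrier at 2200 kHz)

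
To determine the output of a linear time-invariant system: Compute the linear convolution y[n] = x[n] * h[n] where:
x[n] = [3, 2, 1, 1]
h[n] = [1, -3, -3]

y[n] = sum_k x[k]*h[n-k]. Output length = len(x) + len(h) - 1 = 4 + 3 - 1 = 6.
y[0] = 3*1 = 3
y[1] = 2*1 + 3*-3 = -7
y[2] = 1*1 + 2*-3 + 3*-3 = -14
y[3] = 1*1 + 1*-3 + 2*-3 = -8
y[4] = 1*-3 + 1*-3 = -6
y[5] = 1*-3 = -3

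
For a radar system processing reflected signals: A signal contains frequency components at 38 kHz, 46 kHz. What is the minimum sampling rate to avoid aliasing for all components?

The highest frequency component is f_max = 46 kHz.
Nyquist rate = 2 * f_max = 2 * 46 kHz = 92 kHz.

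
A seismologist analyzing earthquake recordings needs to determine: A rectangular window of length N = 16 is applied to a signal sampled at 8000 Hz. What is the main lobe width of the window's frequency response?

For a rectangular window of length N,
the main lobe width in frequency is 2*f_s/N.
= 2*8000/16 = 1000 Hz
This determines the minimum frequency separation for resolving two sinusoids.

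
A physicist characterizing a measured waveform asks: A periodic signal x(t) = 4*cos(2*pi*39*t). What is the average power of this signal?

Average power of A*cos(wt) is A^2/2.
P = 4^2 / 2 = 16/2 = 8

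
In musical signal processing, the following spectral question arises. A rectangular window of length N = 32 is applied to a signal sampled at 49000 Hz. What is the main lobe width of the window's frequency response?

For a rectangular window of length N,
the main lobe width in frequency is 2*f_s/N.
= 2*49000/32 = 6125/2 Hz
This determines the minimum frequency separation for resolving two sinusoids.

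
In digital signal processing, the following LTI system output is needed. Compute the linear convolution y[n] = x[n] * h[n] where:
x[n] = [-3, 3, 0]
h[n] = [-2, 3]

y[n] = sum_k x[k]*h[n-k]. Output length = len(x) + len(h) - 1 = 3 + 2 - 1 = 4.
y[0] = -3*-2 = 6
y[1] = 3*-2 + -3*3 = -15
y[2] = 0*-2 + 3*3 = 9
y[3] = 0*3 = 0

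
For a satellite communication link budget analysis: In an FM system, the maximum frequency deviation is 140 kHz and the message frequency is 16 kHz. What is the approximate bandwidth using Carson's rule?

Carson's rule: BW = 2*(delta_f + f_m)
= 2*(140 + 16) kHz = 312 kHz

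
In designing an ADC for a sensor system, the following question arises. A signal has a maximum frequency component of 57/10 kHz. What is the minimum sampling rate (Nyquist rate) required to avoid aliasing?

By the Nyquist-Shannon sampling theorem,
the minimum sampling rate (Nyquist rate) must be at least 2 * f_max.
Nyquist rate = 2 * 57/10 kHz = 57/5 kHz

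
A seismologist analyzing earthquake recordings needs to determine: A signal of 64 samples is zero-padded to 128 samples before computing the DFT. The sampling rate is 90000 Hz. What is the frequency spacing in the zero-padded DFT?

Original DFT: N = 64, resolution = f_s/N = 90000/64 = 5625/4 Hz
Zero-padded DFT: N = 128, resolution = f_s/N = 90000/128 = 5625/8 Hz
Zero-padding interpolates the spectrum (finer frequency grid)
but does NOT improve the true spectral resolution (ability to resolve close frequencies).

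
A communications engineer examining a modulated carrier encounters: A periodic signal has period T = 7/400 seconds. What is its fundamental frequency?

The fundamental frequency is the reciprocal of the period.
f = 1/T = 1/(7/400) = 400/7 Hz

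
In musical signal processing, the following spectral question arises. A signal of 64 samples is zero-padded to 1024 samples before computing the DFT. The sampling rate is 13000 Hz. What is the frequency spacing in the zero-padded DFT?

Original DFT: N = 64, resolution = f_s/N = 13000/64 = 1625/8 Hz
Zero-padded DFT: N = 1024, resolution = f_s/N = 13000/1024 = 1625/128 Hz
Zero-padding interpolates the spectrum (finer frequency grid)
but does NOT improve the true spectral resolution (ability to resolve close frequencies).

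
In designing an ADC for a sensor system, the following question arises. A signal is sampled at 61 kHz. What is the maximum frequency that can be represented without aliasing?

The maximum frequency that can be represented without aliasing
is the Nyquist frequency: f_max = f_s / 2 = 61 kHz / 2 = 61/2 kHz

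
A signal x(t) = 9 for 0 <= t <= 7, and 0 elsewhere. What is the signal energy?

Energy = integral of |x(t)|^2 dt over the signal duration
= 9^2 * 7 = 81 * 7 = 567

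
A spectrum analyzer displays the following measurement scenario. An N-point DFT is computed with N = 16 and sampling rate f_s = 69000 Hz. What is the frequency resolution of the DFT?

DFT frequency resolution = f_s / N
= 69000 / 16 = 8625/2 Hz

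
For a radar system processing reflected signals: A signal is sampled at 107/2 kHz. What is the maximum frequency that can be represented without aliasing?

The maximum frequency that can be represented without aliasing
is the Nyquist frequency: f_max = f_s / 2 = 107/2 kHz / 2 = 107/4 kHz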